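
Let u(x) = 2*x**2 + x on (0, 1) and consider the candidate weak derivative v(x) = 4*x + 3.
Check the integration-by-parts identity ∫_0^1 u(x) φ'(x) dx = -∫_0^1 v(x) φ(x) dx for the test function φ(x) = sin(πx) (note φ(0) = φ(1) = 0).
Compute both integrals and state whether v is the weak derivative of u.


LHS = -6/π, RHS = -10/π. No, v is not the weak derivative of u.

u(x) = 2*x**2 + x, classical derivative u'(x) = 4*x + 1.
φ(x) = sin(πx), so φ'(x) = π*cos(π*x).
Note φ(0) = φ(1) = 0, so the boundary term u·φ vanishes.
LHS = ∫_0^1 u(x) φ'(x) dx = ∫_0^1 (2*π*x^2*cos(π*x) + π*x*cos(π*x)) dx. Term by term:
  ∫_0^1 π*x*cos(π*x) dx = -2/π;  ∫_0^1 2*π*x^2*cos(π*x) dx = -4/π.
Sum: -2/π − 4/π = -6/π.
So LHS = -6/π.
∫_0^1 v(x) φ(x) dx = ∫_0^1 (4*x*sin(π*x) + 3*sin(π*x)) dx. Term by term:
  ∫_0^1 3*sin(π*x) dx = 6/π;  ∫_0^1 4*x*sin(π*x) dx = 4/π.
Sum: 6/π + 4/π = 10/π.
So RHS = -∫_0^1 v(x) φ(x) dx = -10/π.
LHS − RHS = 4/π ≠ 0, so the identity fails.
(For a valid weak derivative the identity must hold for EVERY test function, in particular this one. The failure shows v is NOT the weak derivative of u.)
Correct weak derivative would be u'(x) = 4*x + 1.


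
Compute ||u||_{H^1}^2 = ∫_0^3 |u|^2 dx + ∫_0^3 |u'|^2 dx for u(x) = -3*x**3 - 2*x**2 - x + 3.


||u||_{H^1}^2 = 707907/70

The H^1 norm (squared) on an interval (0, L) is
  ||u||_{H^1}^2 = ∫_0^L u(x)^2 dx + ∫_0^L u'(x)^2 dx.
Compute u'(x) = -9*x**2 - 4*x - 1.
Then u(x)^2 = 9*x**6 + 12*x**5 + 10*x**4 - 14*x**3 - 11*x**2 - 6*x + 9 and u'(x)^2 = 81*x**4 + 72*x**3 + 34*x**2 + 8*x + 1.
Integrate each monomial from 0 to 3 using ∫_0^3 c·x^n dx = c·3^(n+1)/(n+1):
  ∫_0^3 u(x)^2 dx = ∫_0^3 (9*x^6 + 12*x^5 + 10*x^4 - 14*x^3 - 11*x^2 - 6*x + 9) dx. Term by term:
    ∫_0^3 9*x^6 dx = 19683/7;  ∫_0^3 12*x^5 dx = 1458;  ∫_0^3 10*x^4 dx = 486;
    ∫_0^3 -14*x^3 dx = -567/2;  ∫_0^3 -11*x^2 dx = -99;  ∫_0^3 -6*x dx = -27;
    ∫_0^3 9 dx = 27.
  Sum: 19683/7 + 1458 + 486 − 567/2 − 99 − 27 + 27 = 61227/14.
  ∫_0^3 u'(x)^2 dx = ∫_0^3 (81*x^4 + 72*x^3 + 34*x^2 + 8*x + 1) dx. Term by term:
    ∫_0^3 81*x^4 dx = 19683/5;  ∫_0^3 72*x^3 dx = 1458;  ∫_0^3 34*x^2 dx = 306;
    ∫_0^3 8*x dx = 36;  ∫_0^3 1 dx = 3.
  Sum: 19683/5 + 1458 + 306 + 36 + 3 = 28698/5.
Adding: ||u||_{H^1}^2 = 61227/14 + 28698/5 = 707907/70.


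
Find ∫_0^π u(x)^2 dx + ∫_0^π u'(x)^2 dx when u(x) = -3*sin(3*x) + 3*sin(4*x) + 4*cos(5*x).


||u||_{H^1(0,π)}^2 = -1664/3 + 659*π/2

u'(x) = -20*sin(5*x) - 9*cos(3*x) + 12*cos(4*x).
Expand u² and (u')² and integrate term by term on (0, π), using: for integers n ≥ 1, ∫_0^π sin²(nx) dx = ∫_0^π cos²(nx) dx = π/2; for n ≠ n', ∫_0^π sin(nx)sin(n'x) dx = ∫_0^π cos(nx)cos(n'x) dx = 0; and by product-to-sum, ∫_0^π sin(nx)cos(n'x) dx = ½∫_0^π [sin((n+n')x) + sin((n−n')x)] dx, which is 0 when n+n' is even and 2n/(n²−n'²) when n+n' is odd (it need not vanish on (0, π)).
  u² squared terms: (-3)²·∫sin(3x)² dx = 9·π/2 = 9*π/2;  (3)²·∫sin(4x)² dx = 9·π/2 = 9*π/2;  (4)²·∫cos(5x)² dx = 16·π/2 = 8*π.
  u² cross terms: 2·(-3)·(3)·∫sin(3x)·sin(4x) dx = -18·(0) = 0;  2·(-3)·(4)·∫sin(3x)·cos(5x) dx = -24·(0) = 0;  2·(3)·(4)·∫sin(4x)·cos(5x) dx = 24·(-8/9) = -64/3.
  So ∫_0^π u² dx = 9*π/2 + 9*π/2 + 8*π + 0 + 0 − 64/3 = -64/3 + 17*π.
  (u')² squared terms: (-20)²·∫sin(5x)² dx = 400·π/2 = 200*π;  (-9)²·∫cos(3x)² dx = 81·π/2 = 81*π/2;  (12)²·∫cos(4x)² dx = 144·π/2 = 72*π.
  (u')² cross terms: 2·(-20)·(-9)·∫sin(5x)·cos(3x) dx = 360·(0) = 0;  2·(-20)·(12)·∫sin(5x)·cos(4x) dx = -480·(10/9) = -1600/3;  2·(-9)·(12)·∫cos(3x)·cos(4x) dx = -216·(0) = 0.
  So ∫_0^π (u')² dx = 200*π + 81*π/2 + 72*π + 0 − 1600/3 + 0 = -1600/3 + 625*π/2.
||u||_{H^1}^2 = (-64/3 + 17*π) + (-1600/3 + 625*π/2) = -1664/3 + 659*π/2.


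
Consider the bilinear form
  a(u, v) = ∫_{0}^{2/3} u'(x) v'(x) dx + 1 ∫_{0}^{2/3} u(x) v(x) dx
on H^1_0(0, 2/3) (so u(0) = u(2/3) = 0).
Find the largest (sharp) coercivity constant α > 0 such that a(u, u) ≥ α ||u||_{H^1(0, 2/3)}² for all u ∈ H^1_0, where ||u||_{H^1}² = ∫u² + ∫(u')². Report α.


α = 1

Coercivity of a(·,·) on H^1_0(0, 2/3) means a(u, u) ≥ α ||u||_{H^1}² for every u ∈ H^1_0.
The interval has length L = 2/3, and Poincaré/coercivity depend only on L. Here a(u, u) = ∫(u')² + (1)·∫u².
Here c = 1 ≥ 1, so a(u,u) = ∫(u')² + c∫u² ≥ ∫(u')² + ∫u² = ||u||_{H^1}², i.e. α = 1 works. No larger α is possible: a(u,u) ≥ α||u||_{H^1}² means (1−α)∫(u')² ≥ (α−c)∫u², and for the modes u_n = sin(nπ(x−x₀)/L) (x₀ the left endpoint) one has ∫u_n²/∫(u_n')² = (L/(nπ))² → 0, so a(u_n,u_n)/||u_n||_{H^1}² → 1. Hence the optimal constant is α = 1.
Therefore α = 1.


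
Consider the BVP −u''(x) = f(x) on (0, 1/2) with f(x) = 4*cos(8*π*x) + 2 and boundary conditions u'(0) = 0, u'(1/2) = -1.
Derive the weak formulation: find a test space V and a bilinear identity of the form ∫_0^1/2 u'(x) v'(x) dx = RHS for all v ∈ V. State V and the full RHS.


V = H^1(0, 1/2) (v unrestricted at boundary; u is determined up to an additive constant); weak form: ∫_0^1/2 u'v' dx = ∫_0^1/2 (4*cos(8*π*x) + 2) v dx − v(1/2) for all v ∈ V.

Multiply both sides by a test function v and integrate from 0 to 1/2:
  ∫_0^1/2 −u''(x) v(x) dx = ∫_0^1/2 f(x) v(x) dx.
Integrate the LHS by parts once:
  ∫_0^1/2 −u'' v dx = −[u'(x) v(x)]_0^1/2 + ∫_0^1/2 u'(x) v'(x) dx.
Thus ∫_0^1/2 u'(x) v'(x) dx = ∫_0^1/2 f(x) v(x) dx + [u'(x) v(x)]_0^1/2.
Choose V so that boundary terms are either known or forced to vanish.
u has inhomogeneous Neumann u'(0) = 0, u'(1/2) = -1. [u' v]_0^1/2 = (-1)·v(1/2) − (0)·v(0) = − v(1/2). Take V = H^1(0, 1/2); boundary term becomes part of RHS.
Weak formulation: find u (satisfying any essential BC) such that ∫_0^1/2 u'(x) v'(x) dx = ∫_0^1/2 f v dx − v(1/2) for all v ∈ V (Neumann data are natural BCs: they enter the RHS as boundary terms).
Substituting f(x) = 4*cos(8*π*x) + 2, the right-hand side is ∫_0^1/2 (4*cos(8*π*x) + 2) v dx − v(1/2).
Compatibility check (pure Neumann): taking v ≡ 1 ∈ V gives 0 = ∫_0^1/2 f dx + (-1) − (0), i.e. ∫_0^1/2 f dx must equal u'(0) − u'(1/2) = 1. Indeed ∫_0^1/2 (4*cos(8*π*x) + 2) dx = 1, so the data are compatible. The solution is then unique only up to an additive constant (fix it e.g. by requiring ∫_0^1/2 u dx = 0).


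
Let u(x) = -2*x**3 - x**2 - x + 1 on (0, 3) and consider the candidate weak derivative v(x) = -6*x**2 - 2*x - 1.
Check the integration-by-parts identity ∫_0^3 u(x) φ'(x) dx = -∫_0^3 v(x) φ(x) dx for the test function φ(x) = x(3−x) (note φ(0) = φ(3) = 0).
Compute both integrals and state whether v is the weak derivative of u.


LHS = 909/10, RHS = 909/10. Yes, v = u' weakly.

u(x) = -2*x**3 - x**2 - x + 1, classical derivative u'(x) = -6*x**2 - 2*x - 1.
φ(x) = x(3−x), so φ'(x) = 3 - 2*x.
Note φ(0) = φ(3) = 0, so the boundary term u·φ vanishes.
LHS = ∫_0^3 u(x) φ'(x) dx = ∫_0^3 (4*x^4 - 4*x^3 - x^2 - 5*x + 3) dx. Term by term:
  ∫_0^3 4*x^4 dx = 972/5;  ∫_0^3 -4*x^3 dx = -81;  ∫_0^3 -x^2 dx = -9;
  ∫_0^3 -5*x dx = -45/2;  ∫_0^3 3 dx = 9.
Sum: 972/5 − 81 − 9 − 45/2 + 9 = 909/10.
So LHS = 909/10.
∫_0^3 v(x) φ(x) dx = ∫_0^3 (6*x^4 - 16*x^3 - 5*x^2 - 3*x) dx. Term by term:
  ∫_0^3 6*x^4 dx = 1458/5;  ∫_0^3 -16*x^3 dx = -324;  ∫_0^3 -5*x^2 dx = -45;
  ∫_0^3 -3*x dx = -27/2.
Sum: 1458/5 − 324 − 45 − 27/2 = -909/10.
So RHS = -∫_0^3 v(x) φ(x) dx = 909/10.
LHS = RHS, so the identity holds for this test φ.
Moreover u is smooth here and v(x) = u'(x) = -6*x**2 - 2*x - 1 pointwise, so the identity holds for every test function. Hence v is the weak derivative of u.


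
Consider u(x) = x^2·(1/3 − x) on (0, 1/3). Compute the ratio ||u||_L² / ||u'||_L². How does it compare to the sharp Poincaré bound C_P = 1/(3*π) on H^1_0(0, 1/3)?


||u||_L² / ||u'||_L² = sqrt(14)/42 < C_P = 1/(3*π).

u(x) = x^2·(1/3 − x), so u'(x) = x*(2 - 9*x)/3.
u(x) = x^2·(1/3 − x) vanishes at x = 0 and x = 1/3, so u ∈ H^1_0(0, 1/3). Differentiate via the product rule and integrate the resulting polynomials term by term.
  ∫_0^1/3 u² dx = ∫_0^1/3 (x^6 - 2*x^5/3 + x^4/9) dx. Term by term:
    ∫_0^1/3 x^6 dx = 1/15309;  ∫_0^1/3 -2*x^5/3 dx = -1/6561;  ∫_0^1/3 x^4/9 dx = 1/10935.
  Sum: 1/15309 − 1/6561 + 1/10935 = 1/229635.
  ∫_0^1/3 (u')² dx = ∫_0^1/3 (9*x^4 - 4*x^3 + 4*x^2/9) dx. Term by term:
    ∫_0^1/3 9*x^4 dx = 1/135;  ∫_0^1/3 -4*x^3 dx = -1/81;  ∫_0^1/3 4*x^2/9 dx = 4/729.
  Sum: 1/135 − 1/81 + 4/729 = 2/3645.
∫_0^1/3 u² dx = 1/229635, so ||u||_L² = sqrt(35)/2835.
∫_0^1/3 (u')² dx = 2/3645, so ||u'||_L² = sqrt(10)/135.
Ratio ||u||_L² / ||u'||_L² = sqrt(14)/42.
Sharp Poincaré constant on H^1_0(0, 1/3) is C_P = L/π = 1/(3*π), achieved by sin(3*π·x).
A polynomial bump cannot attain the sharp Poincaré constant (only the first sine eigenfunction does), so the ratio is strictly less than C_P, consistent with ||u||_L² ≤ C_P ||u'||_L².


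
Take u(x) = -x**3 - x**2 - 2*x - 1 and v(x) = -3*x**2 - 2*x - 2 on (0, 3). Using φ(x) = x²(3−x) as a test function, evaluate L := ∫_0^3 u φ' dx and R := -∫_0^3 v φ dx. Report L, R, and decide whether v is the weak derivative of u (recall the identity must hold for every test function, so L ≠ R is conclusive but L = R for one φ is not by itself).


LHS = 1107/10, RHS = 1107/10. Yes, v = u' weakly.

u(x) = -x**3 - x**2 - 2*x - 1, classical derivative u'(x) = -3*x**2 - 2*x - 2.
φ(x) = x²(3−x), so φ'(x) = 3*x*(2 - x).
Note φ(0) = φ(3) = 0, so the boundary term u·φ vanishes.
LHS = ∫_0^3 u(x) φ'(x) dx = ∫_0^3 (3*x^5 - 3*x^4 - 9*x^2 - 6*x) dx. Term by term:
  ∫_0^3 3*x^5 dx = 729/2;  ∫_0^3 -3*x^4 dx = -729/5;  ∫_0^3 -9*x^2 dx = -81;
  ∫_0^3 -6*x dx = -27.
Sum: 729/2 − 729/5 − 81 − 27 = 1107/10.
So LHS = 1107/10.
∫_0^3 v(x) φ(x) dx = ∫_0^3 (3*x^5 - 7*x^4 - 4*x^3 - 6*x^2) dx. Term by term:
  ∫_0^3 3*x^5 dx = 729/2;  ∫_0^3 -7*x^4 dx = -1701/5;  ∫_0^3 -4*x^3 dx = -81;
  ∫_0^3 -6*x^2 dx = -54.
Sum: 729/2 − 1701/5 − 81 − 54 = -1107/10.
So RHS = -∫_0^3 v(x) φ(x) dx = 1107/10.
LHS = RHS, so the identity holds for this test φ.
Moreover u is smooth here and v(x) = u'(x) = -3*x**2 - 2*x - 2 pointwise, so the identity holds for every test function. Hence v is the weak derivative of u.


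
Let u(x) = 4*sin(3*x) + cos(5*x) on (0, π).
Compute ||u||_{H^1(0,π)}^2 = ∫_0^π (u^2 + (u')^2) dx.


||u||_{H^1(0,π)}^2 = 93*π

u'(x) = -5*sin(5*x) + 12*cos(3*x).
Expand u² and (u')² and integrate term by term on (0, π), using: for integers n ≥ 1, ∫_0^π sin²(nx) dx = ∫_0^π cos²(nx) dx = π/2; for n ≠ n', ∫_0^π sin(nx)sin(n'x) dx = ∫_0^π cos(nx)cos(n'x) dx = 0; and by product-to-sum, ∫_0^π sin(nx)cos(n'x) dx = ½∫_0^π [sin((n+n')x) + sin((n−n')x)] dx, which is 0 when n+n' is even and 2n/(n²−n'²) when n+n' is odd (it need not vanish on (0, π)).
  u² squared terms: (4)²·∫sin(3x)² dx = 16·π/2 = 8*π;  (1)²·∫cos(5x)² dx = 1·π/2 = π/2.
  u² cross terms: 2·(4)·(1)·∫sin(3x)·cos(5x) dx = 8·(0) = 0.
  So ∫_0^π u² dx = 8*π + π/2 + 0 = 17*π/2.
  (u')² squared terms: (-5)²·∫sin(5x)² dx = 25·π/2 = 25*π/2;  (12)²·∫cos(3x)² dx = 144·π/2 = 72*π.
  (u')² cross terms: 2·(-5)·(12)·∫sin(5x)·cos(3x) dx = -120·(0) = 0.
  So ∫_0^π (u')² dx = 25*π/2 + 72*π + 0 = 169*π/2.
||u||_{H^1}^2 = (17*π/2) + (169*π/2) = 93*π.


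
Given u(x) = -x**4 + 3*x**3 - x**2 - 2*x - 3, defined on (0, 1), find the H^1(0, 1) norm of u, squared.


||u||_{H^1}^2 = 20729/1260

The H^1 norm (squared) on an interval (0, L) is
  ||u||_{H^1}^2 = ∫_0^L u(x)^2 dx + ∫_0^L u'(x)^2 dx.
Compute u'(x) = -4*x**3 + 9*x**2 - 2*x - 2.
Then u(x)^2 = x**8 - 6*x**7 + 11*x**6 - 2*x**5 - 5*x**4 - 14*x**3 + 10*x**2 + 12*x + 9 and u'(x)^2 = 16*x**6 - 72*x**5 + 97*x**4 - 20*x**3 - 32*x**2 + 8*x + 4.
Integrate each monomial from 0 to 1 using ∫_0^1 c·x^n dx = c·1^(n+1)/(n+1):
  ∫_0^1 u(x)^2 dx = ∫_0^1 (x^8 - 6*x^7 + 11*x^6 - 2*x^5 - 5*x^4 - 14*x^3 + 10*x^2 + 12*x + 9) dx. Term by term:
    ∫_0^1 x^8 dx = 1/9;  ∫_0^1 -6*x^7 dx = -3/4;  ∫_0^1 11*x^6 dx = 11/7;
    ∫_0^1 -2*x^5 dx = -1/3;  ∫_0^1 -5*x^4 dx = -1;  ∫_0^1 -14*x^3 dx = -7/2;
    ∫_0^1 10*x^2 dx = 10/3;  ∫_0^1 12*x dx = 6;  ∫_0^1 9 dx = 9.
  Sum: 1/9 − 3/4 + 11/7 − 1/3 − 1 − 7/2 + 10/3 + 6 + 9 = 3637/252.
  ∫_0^1 u'(x)^2 dx = ∫_0^1 (16*x^6 - 72*x^5 + 97*x^4 - 20*x^3 - 32*x^2 + 8*x + 4) dx. Term by term:
    ∫_0^1 16*x^6 dx = 16/7;  ∫_0^1 -72*x^5 dx = -12;  ∫_0^1 97*x^4 dx = 97/5;
    ∫_0^1 -20*x^3 dx = -5;  ∫_0^1 -32*x^2 dx = -32/3;  ∫_0^1 8*x dx = 4;
    ∫_0^1 4 dx = 4.
  Sum: 16/7 − 12 + 97/5 − 5 − 32/3 + 4 + 4 = 212/105.
Adding: ||u||_{H^1}^2 = 3637/252 + 212/105 = 20729/1260.


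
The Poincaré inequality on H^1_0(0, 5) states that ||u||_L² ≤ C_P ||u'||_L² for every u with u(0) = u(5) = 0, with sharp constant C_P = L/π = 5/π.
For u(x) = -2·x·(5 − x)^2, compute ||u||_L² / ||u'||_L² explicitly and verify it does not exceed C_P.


||u||_L² / ||u'||_L² = 5*sqrt(14)/14 < C_P = 5/π.

u(x) = -2·x·(5 − x)^2, so u'(x) = 2*(5 - 3*x)*(x - 5).
u(x) = -2·x·(5 − x)^2 vanishes at x = 0 and x = 5, so u ∈ H^1_0(0, 5). Differentiate via the product rule and integrate the resulting polynomials term by term.
  ∫_0^5 u² dx = ∫_0^5 (4*x^6 - 80*x^5 + 600*x^4 - 2000*x^3 + 2500*x^2) dx. Term by term:
    ∫_0^5 4*x^6 dx = 312500/7;  ∫_0^5 -80*x^5 dx = -625000/3;  ∫_0^5 600*x^4 dx = 375000;
    ∫_0^5 -2000*x^3 dx = -312500;  ∫_0^5 2500*x^2 dx = 312500/3.
  Sum: 312500/7 − 625000/3 + 375000 − 312500 + 312500/3 = 62500/21.
  ∫_0^5 (u')² dx = ∫_0^5 (36*x^4 - 480*x^3 + 2200*x^2 - 4000*x + 2500) dx. Term by term:
    ∫_0^5 36*x^4 dx = 22500;  ∫_0^5 -480*x^3 dx = -75000;  ∫_0^5 2200*x^2 dx = 275000/3;
    ∫_0^5 -4000*x dx = -50000;  ∫_0^5 2500 dx = 12500.
  Sum: 22500 − 75000 + 275000/3 − 50000 + 12500 = 5000/3.
∫_0^5 u² dx = 62500/21, so ||u||_L² = 250*sqrt(21)/21.
∫_0^5 (u')² dx = 5000/3, so ||u'||_L² = 50*sqrt(6)/3.
Ratio ||u||_L² / ||u'||_L² = 5*sqrt(14)/14.
Sharp Poincaré constant on H^1_0(0, 5) is C_P = L/π = 5/π, achieved by sin(π/5·x).
A polynomial bump cannot attain the sharp Poincaré constant (only the first sine eigenfunction does), so the ratio is strictly less than C_P, consistent with ||u||_L² ≤ C_P ||u'||_L².


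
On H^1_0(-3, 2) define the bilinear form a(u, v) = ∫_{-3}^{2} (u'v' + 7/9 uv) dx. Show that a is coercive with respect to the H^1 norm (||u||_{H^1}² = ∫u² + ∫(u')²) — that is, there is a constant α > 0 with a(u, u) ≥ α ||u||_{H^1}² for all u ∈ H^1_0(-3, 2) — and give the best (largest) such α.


α = (π^2 + 175/9)/(π^2 + 25)

Coercivity of a(·,·) on H^1_0(-3, 2) means a(u, u) ≥ α ||u||_{H^1}² for every u ∈ H^1_0.
The interval has length L = 5, and Poincaré/coercivity depend only on L. Here a(u, u) = ∫(u')² + (7/9)·∫u².
Here 0 < c = 7/9 < 1. The condition a(u,u) ≥ α||u||_{H^1}² reads (1−α)∫(u')² ≥ (α−c)∫u². Any admissible α is ≤ 1 (rapidly oscillating u have ∫u²/∫(u')² → 0), and α = 1 would force 0 ≥ (1−c)∫u², impossible since c < 1; so 1−α > 0. By the sharp Poincaré inequality on H^1_0 of an interval of length L, ∫(u')² ≥ (π/L)²∫u² with equality for the first sine mode sin(π(x−x₀)/L) (x₀ the left endpoint), so the inequality holds for all u iff (1−α)(π/L)² ≥ α − c, i.e. α ≤ ((π/L)² + c)/((π/L)² + 1) = (1 + c(L/π)²)/(1 + (L/π)²). With (π/L)² = π^2/25 and c = 7/9, the largest admissible constant is α = ((π/L)² + c)/((π/L)² + 1).
Simplifying, α = (π^2 + 175/9)/(π^2 + 25).


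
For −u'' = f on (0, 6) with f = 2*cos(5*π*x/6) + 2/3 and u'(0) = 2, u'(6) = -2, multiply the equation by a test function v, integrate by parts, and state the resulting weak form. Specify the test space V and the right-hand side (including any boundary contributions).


V = H^1(0, 6) (v unrestricted at boundary; u is determined up to an additive constant); weak form: ∫_0^6 u'v' dx = ∫_0^6 (2*cos(5*π*x/6) + 2/3) v dx − 2·v(6) − 2·v(0) for all v ∈ V.

Multiply both sides by a test function v and integrate from 0 to 6:
  ∫_0^6 −u''(x) v(x) dx = ∫_0^6 f(x) v(x) dx.
Integrate the LHS by parts once:
  ∫_0^6 −u'' v dx = −[u'(x) v(x)]_0^6 + ∫_0^6 u'(x) v'(x) dx.
Thus ∫_0^6 u'(x) v'(x) dx = ∫_0^6 f(x) v(x) dx + [u'(x) v(x)]_0^6.
Choose V so that boundary terms are either known or forced to vanish.
u has inhomogeneous Neumann u'(0) = 2, u'(6) = -2. [u' v]_0^6 = (-2)·v(6) − (2)·v(0) = − 2·v(6) − 2·v(0). Take V = H^1(0, 6); boundary term becomes part of RHS.
Weak formulation: find u (satisfying any essential BC) such that ∫_0^6 u'(x) v'(x) dx = ∫_0^6 f v dx − 2·v(6) − 2·v(0) for all v ∈ V (Neumann data are natural BCs: they enter the RHS as boundary terms).
Substituting f(x) = 2*cos(5*π*x/6) + 2/3, the right-hand side is ∫_0^6 (2*cos(5*π*x/6) + 2/3) v dx − 2·v(6) − 2·v(0).
Compatibility check (pure Neumann): taking v ≡ 1 ∈ V gives 0 = ∫_0^6 f dx + (-2) − (2), i.e. ∫_0^6 f dx must equal u'(0) − u'(6) = 4. Indeed ∫_0^6 (2*cos(5*π*x/6) + 2/3) dx = 4, so the data are compatible. The solution is then unique only up to an additive constant (fix it e.g. by requiring ∫_0^6 u dx = 0).


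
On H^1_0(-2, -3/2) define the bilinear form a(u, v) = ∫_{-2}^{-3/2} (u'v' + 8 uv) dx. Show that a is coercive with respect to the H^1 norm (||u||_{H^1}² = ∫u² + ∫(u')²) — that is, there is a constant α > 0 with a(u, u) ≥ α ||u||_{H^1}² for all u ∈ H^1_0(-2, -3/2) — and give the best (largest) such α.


α = 1

Coercivity of a(·,·) on H^1_0(-2, -3/2) means a(u, u) ≥ α ||u||_{H^1}² for every u ∈ H^1_0.
The interval has length L = 1/2, and Poincaré/coercivity depend only on L. Here a(u, u) = ∫(u')² + (8)·∫u².
Here c = 8 ≥ 1, so a(u,u) = ∫(u')² + c∫u² ≥ ∫(u')² + ∫u² = ||u||_{H^1}², i.e. α = 1 works. No larger α is possible: a(u,u) ≥ α||u||_{H^1}² means (1−α)∫(u')² ≥ (α−c)∫u², and for the modes u_n = sin(nπ(x−x₀)/L) (x₀ the left endpoint) one has ∫u_n²/∫(u_n')² = (L/(nπ))² → 0, so a(u_n,u_n)/||u_n||_{H^1}² → 1. Hence the optimal constant is α = 1.
Therefore α = 1.


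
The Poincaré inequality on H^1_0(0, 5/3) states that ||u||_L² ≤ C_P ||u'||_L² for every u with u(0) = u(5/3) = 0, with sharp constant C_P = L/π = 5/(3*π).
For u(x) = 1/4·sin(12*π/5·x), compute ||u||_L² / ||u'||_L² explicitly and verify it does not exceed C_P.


||u||_L² / ||u'||_L² = 5/(12*π) < C_P = 5/(3*π).

u(x) = 1/4·sin(12*π/5·x), so u'(x) = 3*π*cos(12*π*x/5)/5.
Writing u(x) = A·sin(kπx/L) with A = 1/4 and k = 4, use ∫_0^L sin²(kπx/L) dx = L/2 and ∫_0^L cos²(kπx/L) dx = L/2.
u² = 1/16·sin²(12*π/5·x) and (u')² = 9*π^2/25·cos²(12*π/5·x), and each of sin², cos² integrates to L/2 = 5/6 over (0, 5/3).
∫_0^5/3 u² dx = 5/96, so ||u||_L² = sqrt(30)/24.
∫_0^5/3 (u')² dx = 3*π^2/10, so ||u'||_L² = sqrt(30)*π/10.
Ratio ||u||_L² / ||u'||_L² = 5/(12*π).
Sharp Poincaré constant on H^1_0(0, 5/3) is C_P = L/π = 5/(3*π), achieved by sin(3*π/5·x).
This is the k = 4 harmonic; the ratio L/(kπ) is strictly less than C_P = L/π, consistent with the sharp inequality ||u||_L² ≤ C_P ||u'||_L².


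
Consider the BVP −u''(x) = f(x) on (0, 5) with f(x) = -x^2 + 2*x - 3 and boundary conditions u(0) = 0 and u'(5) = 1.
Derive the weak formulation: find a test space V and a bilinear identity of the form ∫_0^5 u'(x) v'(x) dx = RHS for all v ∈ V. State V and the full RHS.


V = {v ∈ H^1(0, 5) : v(0) = 0} (test functions vanish at x = 0 where u is specified); weak form: ∫_0^5 u'v' dx = ∫_0^5 (-x^2 + 2*x - 3) v dx + v(5) for all v ∈ V.

Multiply both sides by a test function v and integrate from 0 to 5:
  ∫_0^5 −u''(x) v(x) dx = ∫_0^5 f(x) v(x) dx.
Integrate the LHS by parts once:
  ∫_0^5 −u'' v dx = −[u'(x) v(x)]_0^5 + ∫_0^5 u'(x) v'(x) dx.
Thus ∫_0^5 u'(x) v'(x) dx = ∫_0^5 f(x) v(x) dx + [u'(x) v(x)]_0^5.
Choose V so that boundary terms are either known or forced to vanish.
Mixed BC: u(0) = 0 (Dirichlet) and u'(5) = 1 (Neumann). Define V = {v ∈ H^1(0, 5) : v(0) = 0}. Then [u' v]_0^5 = u'(5)·v(5) − u'(0)·0 = v(5).
Weak formulation: find u (satisfying any essential BC) such that ∫_0^5 u'(x) v'(x) dx = ∫_0^5 f v dx + v(5) for all v ∈ V (Dirichlet at 0 absorbed into V; Neumann datum at x = 5 contributes the boundary term).
Substituting f(x) = -x^2 + 2*x - 3, the right-hand side is ∫_0^5 (-x^2 + 2*x - 3) v dx + v(5).


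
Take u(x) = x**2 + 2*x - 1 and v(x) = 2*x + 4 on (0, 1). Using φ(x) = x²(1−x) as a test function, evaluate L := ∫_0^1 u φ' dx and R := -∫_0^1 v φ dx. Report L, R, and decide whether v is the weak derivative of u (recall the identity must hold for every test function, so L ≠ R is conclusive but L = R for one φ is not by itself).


LHS = -4/15, RHS = -13/30. No, v is not the weak derivative of u.

u(x) = x**2 + 2*x - 1, classical derivative u'(x) = 2*x + 2.
φ(x) = x²(1−x), so φ'(x) = x*(2 - 3*x).
Note φ(0) = φ(1) = 0, so the boundary term u·φ vanishes.
LHS = ∫_0^1 u(x) φ'(x) dx = ∫_0^1 (-3*x^4 - 4*x^3 + 7*x^2 - 2*x) dx. Term by term:
  ∫_0^1 -3*x^4 dx = -3/5;  ∫_0^1 -4*x^3 dx = -1;  ∫_0^1 7*x^2 dx = 7/3;
  ∫_0^1 -2*x dx = -1.
Sum: -3/5 − 1 + 7/3 − 1 = -4/15.
So LHS = -4/15.
∫_0^1 v(x) φ(x) dx = ∫_0^1 (-2*x^4 - 2*x^3 + 4*x^2) dx. Term by term:
  ∫_0^1 -2*x^4 dx = -2/5;  ∫_0^1 -2*x^3 dx = -1/2;  ∫_0^1 4*x^2 dx = 4/3.
Sum: -2/5 − 1/2 + 4/3 = 13/30.
So RHS = -∫_0^1 v(x) φ(x) dx = -13/30.
LHS − RHS = 1/6 ≠ 0, so the identity fails.
(For a valid weak derivative the identity must hold for EVERY test function, in particular this one. The failure shows v is NOT the weak derivative of u.)
Correct weak derivative would be u'(x) = 2*x + 2.


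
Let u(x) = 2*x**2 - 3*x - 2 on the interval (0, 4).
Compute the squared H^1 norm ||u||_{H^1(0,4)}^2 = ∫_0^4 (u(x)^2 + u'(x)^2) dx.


||u||_{H^1}^2 = 5548/15

The H^1 norm (squared) on an interval (0, L) is
  ||u||_{H^1}^2 = ∫_0^L u(x)^2 dx + ∫_0^L u'(x)^2 dx.
Compute u'(x) = 4*x - 3.
Then u(x)^2 = 4*x**4 - 12*x**3 + x**2 + 12*x + 4 and u'(x)^2 = 16*x**2 - 24*x + 9.
Integrate each monomial from 0 to 4 using ∫_0^4 c·x^n dx = c·4^(n+1)/(n+1):
  ∫_0^4 u(x)^2 dx = ∫_0^4 (4*x^4 - 12*x^3 + x^2 + 12*x + 4) dx. Term by term:
    ∫_0^4 4*x^4 dx = 4096/5;  ∫_0^4 -12*x^3 dx = -768;  ∫_0^4 x^2 dx = 64/3;
    ∫_0^4 12*x dx = 96;  ∫_0^4 4 dx = 16.
  Sum: 4096/5 − 768 + 64/3 + 96 + 16 = 2768/15.
  ∫_0^4 u'(x)^2 dx = ∫_0^4 (16*x^2 - 24*x + 9) dx. Term by term:
    ∫_0^4 16*x^2 dx = 1024/3;  ∫_0^4 -24*x dx = -192;  ∫_0^4 9 dx = 36.
  Sum: 1024/3 − 192 + 36 = 556/3.
Adding: ||u||_{H^1}^2 = 2768/15 + 556/3 = 5548/15.


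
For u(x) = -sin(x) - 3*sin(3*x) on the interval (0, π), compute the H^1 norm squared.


||u||_{H^1(0,π)}^2 = 46*π

u'(x) = -cos(x) - 9*cos(3*x).
Expand u² and (u')² and integrate term by term on (0, π), using: for integers n ≥ 1, ∫_0^π sin²(nx) dx = ∫_0^π cos²(nx) dx = π/2; for n ≠ n', ∫_0^π sin(nx)sin(n'x) dx = ∫_0^π cos(nx)cos(n'x) dx = 0; and by product-to-sum, ∫_0^π sin(nx)cos(n'x) dx = ½∫_0^π [sin((n+n')x) + sin((n−n')x)] dx, which is 0 when n+n' is even and 2n/(n²−n'²) when n+n' is odd (it need not vanish on (0, π)).
  u² squared terms: (-1)²·∫sin(x)² dx = 1·π/2 = π/2;  (-3)²·∫sin(3x)² dx = 9·π/2 = 9*π/2.
  u² cross terms: 2·(-1)·(-3)·∫sin(x)·sin(3x) dx = 6·(0) = 0.
  So ∫_0^π u² dx = π/2 + 9*π/2 + 0 = 5*π.
  (u')² squared terms: (-1)²·∫cos(x)² dx = 1·π/2 = π/2;  (-9)²·∫cos(3x)² dx = 81·π/2 = 81*π/2.
  (u')² cross terms: 2·(-1)·(-9)·∫cos(x)·cos(3x) dx = 18·(0) = 0.
  So ∫_0^π (u')² dx = π/2 + 81*π/2 + 0 = 41*π.
||u||_{H^1}^2 = (5*π) + (41*π) = 46*π.


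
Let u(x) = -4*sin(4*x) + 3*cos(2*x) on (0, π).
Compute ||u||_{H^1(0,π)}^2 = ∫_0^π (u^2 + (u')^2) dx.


||u||_{H^1(0,π)}^2 = 317*π/2

u'(x) = -6*sin(2*x) - 16*cos(4*x).
Expand u² and (u')² and integrate term by term on (0, π), using: for integers n ≥ 1, ∫_0^π sin²(nx) dx = ∫_0^π cos²(nx) dx = π/2; for n ≠ n', ∫_0^π sin(nx)sin(n'x) dx = ∫_0^π cos(nx)cos(n'x) dx = 0; and by product-to-sum, ∫_0^π sin(nx)cos(n'x) dx = ½∫_0^π [sin((n+n')x) + sin((n−n')x)] dx, which is 0 when n+n' is even and 2n/(n²−n'²) when n+n' is odd (it need not vanish on (0, π)).
  u² squared terms: (-4)²·∫sin(4x)² dx = 16·π/2 = 8*π;  (3)²·∫cos(2x)² dx = 9·π/2 = 9*π/2.
  u² cross terms: 2·(-4)·(3)·∫sin(4x)·cos(2x) dx = -24·(0) = 0.
  So ∫_0^π u² dx = 8*π + 9*π/2 + 0 = 25*π/2.
  (u')² squared terms: (-16)²·∫cos(4x)² dx = 256·π/2 = 128*π;  (-6)²·∫sin(2x)² dx = 36·π/2 = 18*π.
  (u')² cross terms: 2·(-16)·(-6)·∫cos(4x)·sin(2x) dx = 192·(0) = 0.
  So ∫_0^π (u')² dx = 128*π + 18*π + 0 = 146*π.
||u||_{H^1}^2 = (25*π/2) + (146*π) = 317*π/2.


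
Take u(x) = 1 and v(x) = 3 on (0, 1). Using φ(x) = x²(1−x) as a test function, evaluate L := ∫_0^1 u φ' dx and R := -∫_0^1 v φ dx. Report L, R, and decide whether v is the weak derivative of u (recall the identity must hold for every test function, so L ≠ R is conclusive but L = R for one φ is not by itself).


LHS = 0, RHS = -1/4. No, v is not the weak derivative of u.

u(x) = 1, classical derivative u'(x) = 0.
φ(x) = x²(1−x), so φ'(x) = x*(2 - 3*x).
Note φ(0) = φ(1) = 0, so the boundary term u·φ vanishes.
LHS = ∫_0^1 u(x) φ'(x) dx = ∫_0^1 (-3*x^2 + 2*x) dx. Term by term:
  ∫_0^1 -3*x^2 dx = -1;  ∫_0^1 2*x dx = 1.
Sum: -1 + 1 = 0.
So LHS = 0.
∫_0^1 v(x) φ(x) dx = ∫_0^1 (-3*x^3 + 3*x^2) dx. Term by term:
  ∫_0^1 -3*x^3 dx = -3/4;  ∫_0^1 3*x^2 dx = 1.
Sum: -3/4 + 1 = 1/4.
So RHS = -∫_0^1 v(x) φ(x) dx = -1/4.
LHS − RHS = 1/4 ≠ 0, so the identity fails.
(For a valid weak derivative the identity must hold for EVERY test function, in particular this one. The failure shows v is NOT the weak derivative of u.)
Correct weak derivative would be u'(x) = 0.


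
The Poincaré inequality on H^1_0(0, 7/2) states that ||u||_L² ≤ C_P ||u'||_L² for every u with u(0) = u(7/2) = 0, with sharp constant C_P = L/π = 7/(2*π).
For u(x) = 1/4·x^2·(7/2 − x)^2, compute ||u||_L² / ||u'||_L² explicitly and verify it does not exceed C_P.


||u||_L² / ||u'||_L² = 7*sqrt(3)/12 < C_P = 7/(2*π).

u(x) = 1/4·x^2·(7/2 − x)^2, so u'(x) = x*(2*x - 7)*(4*x - 7)/8.
u(x) = 1/4·x^2·(7/2 − x)^2 vanishes at x = 0 and x = 7/2, so u ∈ H^1_0(0, 7/2). Differentiate via the product rule and integrate the resulting polynomials term by term.
  ∫_0^7/2 u² dx = ∫_0^7/2 (x^8/16 - 7*x^7/8 + 147*x^6/32 - 343*x^5/32 + 2401*x^4/256) dx. Term by term:
    ∫_0^7/2 x^8/16 dx = 40353607/73728;  ∫_0^7/2 -7*x^7/8 dx = -40353607/16384;  ∫_0^7/2 147*x^6/32 dx = 17294403/4096;
    ∫_0^7/2 -343*x^5/32 dx = -40353607/12288;  ∫_0^7/2 2401*x^4/256 dx = 40353607/40960.
  Sum: 40353607/73728 − 40353607/16384 + 17294403/4096 − 40353607/12288 + 40353607/40960 = 5764801/737280.
  ∫_0^7/2 (u')² dx = ∫_0^7/2 (x^6 - 21*x^5/2 + 637*x^4/16 - 1029*x^3/16 + 2401*x^2/64) dx. Term by term:
    ∫_0^7/2 x^6 dx = 117649/128;  ∫_0^7/2 -21*x^5/2 dx = -823543/256;  ∫_0^7/2 637*x^4/16 dx = 10706059/2560;
    ∫_0^7/2 -1029*x^3/16 dx = -2470629/1024;  ∫_0^7/2 2401*x^2/64 dx = 823543/1536.
  Sum: 117649/128 − 823543/256 + 10706059/2560 − 2470629/1024 + 823543/1536 = 117649/15360.
∫_0^7/2 u² dx = 5764801/737280, so ||u||_L² = 2401*sqrt(5)/1920.
∫_0^7/2 (u')² dx = 117649/15360, so ||u'||_L² = 343*sqrt(15)/480.
Ratio ||u||_L² / ||u'||_L² = 7*sqrt(3)/12.
Sharp Poincaré constant on H^1_0(0, 7/2) is C_P = L/π = 7/(2*π), achieved by sin(2*π/7·x).
A polynomial bump cannot attain the sharp Poincaré constant (only the first sine eigenfunction does), so the ratio is strictly less than C_P, consistent with ||u||_L² ≤ C_P ||u'||_L².


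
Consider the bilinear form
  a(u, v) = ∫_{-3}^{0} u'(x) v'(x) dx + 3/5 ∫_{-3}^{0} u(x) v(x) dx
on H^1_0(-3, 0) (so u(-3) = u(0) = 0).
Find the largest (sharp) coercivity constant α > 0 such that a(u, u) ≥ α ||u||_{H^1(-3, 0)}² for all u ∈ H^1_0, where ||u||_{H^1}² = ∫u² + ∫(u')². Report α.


α = (27/5 + π^2)/(9 + π^2)

Coercivity of a(·,·) on H^1_0(-3, 0) means a(u, u) ≥ α ||u||_{H^1}² for every u ∈ H^1_0.
The interval has length L = 3, and Poincaré/coercivity depend only on L. Here a(u, u) = ∫(u')² + (3/5)·∫u².
Here 0 < c = 3/5 < 1. The condition a(u,u) ≥ α||u||_{H^1}² reads (1−α)∫(u')² ≥ (α−c)∫u². Any admissible α is ≤ 1 (rapidly oscillating u have ∫u²/∫(u')² → 0), and α = 1 would force 0 ≥ (1−c)∫u², impossible since c < 1; so 1−α > 0. By the sharp Poincaré inequality on H^1_0 of an interval of length L, ∫(u')² ≥ (π/L)²∫u² with equality for the first sine mode sin(π(x−x₀)/L) (x₀ the left endpoint), so the inequality holds for all u iff (1−α)(π/L)² ≥ α − c, i.e. α ≤ ((π/L)² + c)/((π/L)² + 1) = (1 + c(L/π)²)/(1 + (L/π)²). With (π/L)² = π^2/9 and c = 3/5, the largest admissible constant is α = ((π/L)² + c)/((π/L)² + 1).
Simplifying, α = (27/5 + π^2)/(9 + π^2).


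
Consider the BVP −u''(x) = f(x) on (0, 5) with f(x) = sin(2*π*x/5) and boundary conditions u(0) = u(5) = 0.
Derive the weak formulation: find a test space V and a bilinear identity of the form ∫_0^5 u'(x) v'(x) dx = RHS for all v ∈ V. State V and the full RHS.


V = H^1_0(0, 5) (so v(0) = v(5) = 0); weak form: ∫_0^5 u'v' dx = ∫_0^5 (sin(2*π*x/5)) v dx for all v ∈ V.

Multiply both sides by a test function v and integrate from 0 to 5:
  ∫_0^5 −u''(x) v(x) dx = ∫_0^5 f(x) v(x) dx.
Integrate the LHS by parts once:
  ∫_0^5 −u'' v dx = −[u'(x) v(x)]_0^5 + ∫_0^5 u'(x) v'(x) dx.
Thus ∫_0^5 u'(x) v'(x) dx = ∫_0^5 f(x) v(x) dx + [u'(x) v(x)]_0^5.
Choose V so that boundary terms are either known or forced to vanish.
u is Dirichlet: u(0) = u(5) = 0. Let V = H^1_0(0, 5); then v(0) = v(5) = 0, and [u' v]_0^5 = 0.
Weak formulation: find u (satisfying any essential BC) such that ∫_0^5 u'(x) v'(x) dx = ∫_0^5 f v dx for all v ∈ V.
Substituting f(x) = sin(2*π*x/5), the right-hand side is ∫_0^5 (sin(2*π*x/5)) v dx.


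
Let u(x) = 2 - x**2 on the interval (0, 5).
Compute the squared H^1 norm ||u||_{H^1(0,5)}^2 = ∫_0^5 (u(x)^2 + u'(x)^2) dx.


||u||_{H^1}^2 = 645

The H^1 norm (squared) on an interval (0, L) is
  ||u||_{H^1}^2 = ∫_0^L u(x)^2 dx + ∫_0^L u'(x)^2 dx.
Compute u'(x) = -2*x.
Then u(x)^2 = x**4 - 4*x**2 + 4 and u'(x)^2 = 4*x**2.
Integrate each monomial from 0 to 5 using ∫_0^5 c·x^n dx = c·5^(n+1)/(n+1):
  ∫_0^5 u(x)^2 dx = ∫_0^5 (x^4 - 4*x^2 + 4) dx. Term by term:
    ∫_0^5 x^4 dx = 625;  ∫_0^5 -4*x^2 dx = -500/3;  ∫_0^5 4 dx = 20.
  Sum: 625 − 500/3 + 20 = 1435/3.
  ∫_0^5 u'(x)^2 dx = ∫_0^5 (4*x^2) dx. Term by term:
    ∫_0^5 4*x^2 dx = 500/3.
Adding: ||u||_{H^1}^2 = 1435/3 + 500/3 = 645.


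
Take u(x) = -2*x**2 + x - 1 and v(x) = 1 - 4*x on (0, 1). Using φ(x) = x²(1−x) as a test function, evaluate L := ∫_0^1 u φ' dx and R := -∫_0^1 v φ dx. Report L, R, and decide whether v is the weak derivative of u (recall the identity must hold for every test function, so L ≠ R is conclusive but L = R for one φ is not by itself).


LHS = 7/60, RHS = 7/60. Yes, v = u' weakly.

u(x) = -2*x**2 + x - 1, classical derivative u'(x) = 1 - 4*x.
φ(x) = x²(1−x), so φ'(x) = x*(2 - 3*x).
Note φ(0) = φ(1) = 0, so the boundary term u·φ vanishes.
LHS = ∫_0^1 u(x) φ'(x) dx = ∫_0^1 (6*x^4 - 7*x^3 + 5*x^2 - 2*x) dx. Term by term:
  ∫_0^1 6*x^4 dx = 6/5;  ∫_0^1 -7*x^3 dx = -7/4;  ∫_0^1 5*x^2 dx = 5/3;
  ∫_0^1 -2*x dx = -1.
Sum: 6/5 − 7/4 + 5/3 − 1 = 7/60.
So LHS = 7/60.
∫_0^1 v(x) φ(x) dx = ∫_0^1 (4*x^4 - 5*x^3 + x^2) dx. Term by term:
  ∫_0^1 4*x^4 dx = 4/5;  ∫_0^1 -5*x^3 dx = -5/4;  ∫_0^1 x^2 dx = 1/3.
Sum: 4/5 − 5/4 + 1/3 = -7/60.
So RHS = -∫_0^1 v(x) φ(x) dx = 7/60.
LHS = RHS, so the identity holds for this test φ.
Moreover u is smooth here and v(x) = u'(x) = 1 - 4*x pointwise, so the identity holds for every test function. Hence v is the weak derivative of u.


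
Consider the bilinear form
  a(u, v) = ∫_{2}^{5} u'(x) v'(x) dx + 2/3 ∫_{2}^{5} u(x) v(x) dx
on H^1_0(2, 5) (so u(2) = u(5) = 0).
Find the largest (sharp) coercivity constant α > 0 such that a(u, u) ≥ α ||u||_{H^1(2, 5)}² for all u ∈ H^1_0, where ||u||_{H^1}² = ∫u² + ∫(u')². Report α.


α = (6 + π^2)/(9 + π^2)

Coercivity of a(·,·) on H^1_0(2, 5) means a(u, u) ≥ α ||u||_{H^1}² for every u ∈ H^1_0.
The interval has length L = 3, and Poincaré/coercivity depend only on L. Here a(u, u) = ∫(u')² + (2/3)·∫u².
Here 0 < c = 2/3 < 1. The condition a(u,u) ≥ α||u||_{H^1}² reads (1−α)∫(u')² ≥ (α−c)∫u². Any admissible α is ≤ 1 (rapidly oscillating u have ∫u²/∫(u')² → 0), and α = 1 would force 0 ≥ (1−c)∫u², impossible since c < 1; so 1−α > 0. By the sharp Poincaré inequality on H^1_0 of an interval of length L, ∫(u')² ≥ (π/L)²∫u² with equality for the first sine mode sin(π(x−x₀)/L) (x₀ the left endpoint), so the inequality holds for all u iff (1−α)(π/L)² ≥ α − c, i.e. α ≤ ((π/L)² + c)/((π/L)² + 1) = (1 + c(L/π)²)/(1 + (L/π)²). With (π/L)² = π^2/9 and c = 2/3, the largest admissible constant is α = ((π/L)² + c)/((π/L)² + 1).
Simplifying, α = (6 + π^2)/(9 + π^2).


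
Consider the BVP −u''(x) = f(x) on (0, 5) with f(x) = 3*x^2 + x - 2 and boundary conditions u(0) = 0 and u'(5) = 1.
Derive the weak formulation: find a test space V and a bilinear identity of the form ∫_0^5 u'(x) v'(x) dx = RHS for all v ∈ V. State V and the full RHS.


V = {v ∈ H^1(0, 5) : v(0) = 0} (test functions vanish at x = 0 where u is specified); weak form: ∫_0^5 u'v' dx = ∫_0^5 (3*x^2 + x - 2) v dx + v(5) for all v ∈ V.

Multiply both sides by a test function v and integrate from 0 to 5:
  ∫_0^5 −u''(x) v(x) dx = ∫_0^5 f(x) v(x) dx.
Integrate the LHS by parts once:
  ∫_0^5 −u'' v dx = −[u'(x) v(x)]_0^5 + ∫_0^5 u'(x) v'(x) dx.
Thus ∫_0^5 u'(x) v'(x) dx = ∫_0^5 f(x) v(x) dx + [u'(x) v(x)]_0^5.
Choose V so that boundary terms are either known or forced to vanish.
Mixed BC: u(0) = 0 (Dirichlet) and u'(5) = 1 (Neumann). Define V = {v ∈ H^1(0, 5) : v(0) = 0}. Then [u' v]_0^5 = u'(5)·v(5) − u'(0)·0 = v(5).
Weak formulation: find u (satisfying any essential BC) such that ∫_0^5 u'(x) v'(x) dx = ∫_0^5 f v dx + v(5) for all v ∈ V (Dirichlet at 0 absorbed into V; Neumann datum at x = 5 contributes the boundary term).
Substituting f(x) = 3*x^2 + x - 2, the right-hand side is ∫_0^5 (3*x^2 + x - 2) v dx + v(5).


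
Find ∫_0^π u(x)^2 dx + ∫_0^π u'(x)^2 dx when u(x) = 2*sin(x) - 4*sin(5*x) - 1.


||u||_{H^1(0,π)}^2 = -24/5 + 213*π

u'(x) = 2*cos(x) - 20*cos(5*x).
Expand u² and (u')² and integrate term by term on (0, π), using: for integers n ≥ 1, ∫_0^π sin²(nx) dx = ∫_0^π cos²(nx) dx = π/2; for n ≠ n', ∫_0^π sin(nx)sin(n'x) dx = ∫_0^π cos(nx)cos(n'x) dx = 0; and by product-to-sum, ∫_0^π sin(nx)cos(n'x) dx = ½∫_0^π [sin((n+n')x) + sin((n−n')x)] dx, which is 0 when n+n' is even and 2n/(n²−n'²) when n+n' is odd (it need not vanish on (0, π)). For the constant mode: ∫_0^π 1 dx = π, ∫_0^π cos(nx) dx = 0, ∫_0^π sin(nx) dx = (1−(−1)^n)/n.
  u² squared terms: (-1)²·∫1 dx = 1·π = π;  (-4)²·∫sin(5x)² dx = 16·π/2 = 8*π;  (2)²·∫sin(x)² dx = 4·π/2 = 2*π.
  u² cross terms: 2·(-1)·(-4)·∫1·sin(5x) dx = 8·(2/5) = 16/5;  2·(-1)·(2)·∫1·sin(x) dx = -4·(2) = -8;  2·(-4)·(2)·∫sin(5x)·sin(x) dx = -16·(0) = 0.
  So ∫_0^π u² dx = π + 8*π + 2*π + 16/5 − 8 + 0 = -24/5 + 11*π.
  (u')² squared terms: (-20)²·∫cos(5x)² dx = 400·π/2 = 200*π;  (2)²·∫cos(x)² dx = 4·π/2 = 2*π.
  (u')² cross terms: 2·(-20)·(2)·∫cos(5x)·cos(x) dx = -80·(0) = 0.
  So ∫_0^π (u')² dx = 200*π + 2*π + 0 = 202*π.
||u||_{H^1}^2 = (-24/5 + 11*π) + (202*π) = -24/5 + 213*π.


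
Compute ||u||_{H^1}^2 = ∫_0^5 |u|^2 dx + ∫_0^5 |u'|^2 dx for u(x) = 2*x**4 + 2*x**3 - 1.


||u||_{H^1}^2 = 144080315/63

The H^1 norm (squared) on an interval (0, L) is
  ||u||_{H^1}^2 = ∫_0^L u(x)^2 dx + ∫_0^L u'(x)^2 dx.
Compute u'(x) = 8*x**3 + 6*x**2.
Then u(x)^2 = 4*x**8 + 8*x**7 + 4*x**6 - 4*x**4 - 4*x**3 + 1 and u'(x)^2 = 64*x**6 + 96*x**5 + 36*x**4.
Integrate each monomial from 0 to 5 using ∫_0^5 c·x^n dx = c·5^(n+1)/(n+1):
  ∫_0^5 u(x)^2 dx = ∫_0^5 (4*x^8 + 8*x^7 + 4*x^6 - 4*x^4 - 4*x^3 + 1) dx. Term by term:
    ∫_0^5 4*x^8 dx = 7812500/9;  ∫_0^5 8*x^7 dx = 390625;  ∫_0^5 4*x^6 dx = 312500/7;
    ∫_0^5 -4*x^4 dx = -2500;  ∫_0^5 -4*x^3 dx = -625;  ∫_0^5 1 dx = 5.
  Sum: 7812500/9 + 390625 + 312500/7 − 2500 − 625 + 5 = 81912815/63.
  ∫_0^5 u'(x)^2 dx = ∫_0^5 (64*x^6 + 96*x^5 + 36*x^4) dx. Term by term:
    ∫_0^5 64*x^6 dx = 5000000/7;  ∫_0^5 96*x^5 dx = 250000;  ∫_0^5 36*x^4 dx = 22500.
  Sum: 5000000/7 + 250000 + 22500 = 6907500/7.
Adding: ||u||_{H^1}^2 = 81912815/63 + 6907500/7 = 144080315/63.


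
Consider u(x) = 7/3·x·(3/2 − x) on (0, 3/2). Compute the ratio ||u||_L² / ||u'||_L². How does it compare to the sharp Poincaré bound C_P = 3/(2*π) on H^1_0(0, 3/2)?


||u||_L² / ||u'||_L² = 3*sqrt(10)/20 < C_P = 3/(2*π).

u(x) = 7/3·x·(3/2 − x), so u'(x) = 7/2 - 14*x/3.
u(x) = 7/3·x·(3/2 − x) vanishes at x = 0 and x = 3/2, so u ∈ H^1_0(0, 3/2). Differentiate via the product rule and integrate the resulting polynomials term by term.
  ∫_0^3/2 u² dx = ∫_0^3/2 (49*x^4/9 - 49*x^3/3 + 49*x^2/4) dx. Term by term:
    ∫_0^3/2 49*x^4/9 dx = 1323/160;  ∫_0^3/2 -49*x^3/3 dx = -1323/64;  ∫_0^3/2 49*x^2/4 dx = 441/32.
  Sum: 1323/160 − 1323/64 + 441/32 = 441/320.
  ∫_0^3/2 (u')² dx = ∫_0^3/2 (196*x^2/9 - 98*x/3 + 49/4) dx. Term by term:
    ∫_0^3/2 196*x^2/9 dx = 49/2;  ∫_0^3/2 -98*x/3 dx = -147/4;  ∫_0^3/2 49/4 dx = 147/8.
  Sum: 49/2 − 147/4 + 147/8 = 49/8.
∫_0^3/2 u² dx = 441/320, so ||u||_L² = 21*sqrt(5)/40.
∫_0^3/2 (u')² dx = 49/8, so ||u'||_L² = 7*sqrt(2)/4.
Ratio ||u||_L² / ||u'||_L² = 3*sqrt(10)/20.
Sharp Poincaré constant on H^1_0(0, 3/2) is C_P = L/π = 3/(2*π), achieved by sin(2*π/3·x).
A polynomial bump cannot attain the sharp Poincaré constant (only the first sine eigenfunction does), so the ratio is strictly less than C_P, consistent with ||u||_L² ≤ C_P ||u'||_L².


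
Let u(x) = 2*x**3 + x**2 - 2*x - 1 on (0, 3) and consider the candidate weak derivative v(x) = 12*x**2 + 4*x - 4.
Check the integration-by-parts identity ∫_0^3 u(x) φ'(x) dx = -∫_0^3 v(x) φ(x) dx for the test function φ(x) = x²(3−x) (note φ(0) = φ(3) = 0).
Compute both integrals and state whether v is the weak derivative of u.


LHS = -783/5, RHS = -1566/5. No, v is not the weak derivative of u.

u(x) = 2*x**3 + x**2 - 2*x - 1, classical derivative u'(x) = 6*x**2 + 2*x - 2.
φ(x) = x²(3−x), so φ'(x) = 3*x*(2 - x).
Note φ(0) = φ(3) = 0, so the boundary term u·φ vanishes.
LHS = ∫_0^3 u(x) φ'(x) dx = ∫_0^3 (-6*x^5 + 9*x^4 + 12*x^3 - 9*x^2 - 6*x) dx. Term by term:
  ∫_0^3 -6*x^5 dx = -729;  ∫_0^3 9*x^4 dx = 2187/5;  ∫_0^3 12*x^3 dx = 243;
  ∫_0^3 -9*x^2 dx = -81;  ∫_0^3 -6*x dx = -27.
Sum: -729 + 2187/5 + 243 − 81 − 27 = -783/5.
So LHS = -783/5.
∫_0^3 v(x) φ(x) dx = ∫_0^3 (-12*x^5 + 32*x^4 + 16*x^3 - 12*x^2) dx. Term by term:
  ∫_0^3 -12*x^5 dx = -1458;  ∫_0^3 32*x^4 dx = 7776/5;  ∫_0^3 16*x^3 dx = 324;
  ∫_0^3 -12*x^2 dx = -108.
Sum: -1458 + 7776/5 + 324 − 108 = 1566/5.
So RHS = -∫_0^3 v(x) φ(x) dx = -1566/5.
LHS − RHS = 783/5 ≠ 0, so the identity fails.
(For a valid weak derivative the identity must hold for EVERY test function, in particular this one. The failure shows v is NOT the weak derivative of u.)
Correct weak derivative would be u'(x) = 6*x**2 + 2*x - 2.
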